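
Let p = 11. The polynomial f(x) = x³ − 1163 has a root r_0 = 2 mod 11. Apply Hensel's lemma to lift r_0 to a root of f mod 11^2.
r_1 = 68 (mod 121)

Hensel: r_{i+1} = r_i − f(r_i)/f′(r_i) mod 11^{i+2}, where f′(x) = 3x². Iterate:
  r_0 = 2 (mod 11)
  r_1 = 68 (mod 121)
Final: r = 68 with f(r) ≡ 0 mod 11^2.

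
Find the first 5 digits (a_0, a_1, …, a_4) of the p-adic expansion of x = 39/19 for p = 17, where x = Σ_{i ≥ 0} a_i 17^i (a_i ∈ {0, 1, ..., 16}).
(a_0, …, a_4) = (11, 12, 10, 11, 2)

v_17(39/19) = 0 (numerator and denominator both coprime to 17), so x ∈ ℤ_17^×. Compute digits iteratively via a_i = x_i mod 17, x_{i+1} = (x_i − a_i)/17, with x_0 = x:
  x_0 = 39/19;  a_0 = 11;  x_1 = (x_0 − 11)/17 = -10/19
  x_1 = -10/19;  a_1 = 12;  x_2 = (x_1 − 12)/17 = -14/19
  x_2 = -14/19;  a_2 = 10;  x_3 = (x_2 − 10)/17 = -12/19
  x_3 = -12/19;  a_3 = 11;  x_4 = (x_3 − 11)/17 = -13/19
  x_4 = -13/19;  a_4 = 2;  x_5 = (x_4 − 2)/17 = -3/19
Digits: (11, 12, 10, 11, 2).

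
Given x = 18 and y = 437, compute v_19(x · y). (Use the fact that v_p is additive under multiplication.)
v_19(7866) = 1

v_p(x) = 0 (factor: 18 = 19^0 · 18); v_p(y) = 1 (factor: 437 = 19^1 · 23). Additivity: v_p(xy) = v_p(x) + v_p(y) = 0 + 1 = 1. (Direct check: xy = 7866 = 19^1 · (414).)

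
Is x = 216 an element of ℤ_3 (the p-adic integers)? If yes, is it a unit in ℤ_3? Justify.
x ∈ ℤ_3 but not a unit; v_3(x) = 3 > 0

ℤ_3 = {x ∈ ℚ_3 : v_3(x) ≥ 0} and ℤ_3^× = {x ∈ ℤ_3 : v_3(x) = 0}. Here v_3(216) = v_3(num) − v_3(den) = 3; compare against these criteria.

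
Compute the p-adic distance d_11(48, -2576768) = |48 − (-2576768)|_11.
d_11(48, -2576768) = 1/161051

Step 1 — x − y = 48 − (-2576768) = 2576816. Step 2 — v_11(2576816) = 5 (factor: 2576816 = (11^5 · 16); the sign does not affect v_p). Step 3 — |x − y|_11 = 11^{-5} = 1/161051.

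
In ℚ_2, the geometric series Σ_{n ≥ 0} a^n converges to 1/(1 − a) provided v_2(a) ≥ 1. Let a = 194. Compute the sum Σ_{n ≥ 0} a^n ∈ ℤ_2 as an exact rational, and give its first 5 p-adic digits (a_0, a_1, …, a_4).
Σ a^n = 1/(1 − a) = -1/193;  first 5 digits = (1, 1, 1, 1, 1)

v_2(a) = 1 ≥ 1, so the series converges in ℤ_2 to 1/(1 − a) = 1/(1 − 194) = -1/193. Expand this rational in ℤ_2: compute digits iteratively via d_i = x_i mod 2, x_{i+1} = (x_i − d_i)/2. The first 5 digits are (1, 1, 1, 1, 1).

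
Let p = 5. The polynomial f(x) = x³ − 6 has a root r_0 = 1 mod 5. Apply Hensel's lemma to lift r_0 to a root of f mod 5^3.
r_2 = 111 (mod 125)

Hensel: r_{i+1} = r_i − f(r_i)/f′(r_i) mod 5^{i+2}, where f′(x) = 3x². Iterate:
  r_0 = 1 (mod 5)
  r_1 = 11 (mod 25)
  r_2 = 111 (mod 125)
Final: r = 111 with f(r) ≡ 0 mod 5^3.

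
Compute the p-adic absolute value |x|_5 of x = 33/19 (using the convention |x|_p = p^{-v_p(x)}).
|33/19|_5 = 1

Step 1 — compute v_5(x) by factoring powers of 5 out of the numerator and denominator: v_5(33/19) = 0. Step 2 — apply |x|_p = p^{-v_p(x)} = 5^{0} = 1.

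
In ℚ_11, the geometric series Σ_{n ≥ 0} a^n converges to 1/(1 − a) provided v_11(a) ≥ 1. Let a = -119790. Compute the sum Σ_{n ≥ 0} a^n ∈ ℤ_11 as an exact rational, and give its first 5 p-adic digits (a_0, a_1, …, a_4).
Σ a^n = 1/(1 − a) = 1/119791;  first 5 digits = (1, 0, 0, 9, 2)

v_11(a) = 3 ≥ 1, so the series converges in ℤ_11 to 1/(1 − a) = 1/(1 − (-119790)) = 1/119791. Expand this rational in ℤ_11: compute digits iteratively via d_i = x_i mod 11, x_{i+1} = (x_i − d_i)/11. The first 5 digits are (1, 0, 0, 9, 2).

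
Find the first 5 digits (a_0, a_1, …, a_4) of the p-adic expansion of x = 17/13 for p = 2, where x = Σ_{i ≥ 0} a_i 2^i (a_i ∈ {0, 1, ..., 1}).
(a_0, …, a_4) = (1, 0, 1, 0, 1)

v_2(17/13) = 0 (numerator and denominator both coprime to 2), so x ∈ ℤ_2^×. Compute digits iteratively via a_i = x_i mod 2, x_{i+1} = (x_i − a_i)/2, with x_0 = x:
  x_0 = 17/13;  a_0 = 1;  x_1 = (x_0 − 1)/2 = 2/13
  x_1 = 2/13;  a_1 = 0;  x_2 = (x_1 − 0)/2 = 1/13
  x_2 = 1/13;  a_2 = 1;  x_3 = (x_2 − 1)/2 = -6/13
  x_3 = -6/13;  a_3 = 0;  x_4 = (x_3 − 0)/2 = -3/13
  x_4 = -3/13;  a_4 = 1;  x_5 = (x_4 − 1)/2 = -8/13
Digits: (1, 0, 1, 0, 1).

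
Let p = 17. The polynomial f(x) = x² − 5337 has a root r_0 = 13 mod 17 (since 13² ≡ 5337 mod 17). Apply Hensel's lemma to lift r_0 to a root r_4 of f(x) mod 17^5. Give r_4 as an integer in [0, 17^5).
r_4 = 942952 (mod 1419857)

Hensel's recurrence: r_{i+1} = r_i − f(r_i)·(f′(r_i))^{-1} mod 17^{i+2}, with f′(x) = 2x. Iterate:
  r_0 = 13 (mod 17)
  r_1 = 234 (mod 289)
  r_2 = 4569 (mod 4913)
  r_3 = 24221 (mod 83521)
  r_4 = 942952 (mod 1419857)
Final: r_4 = 942952, and one checks f(r_4) ≡ 0 mod 17^5.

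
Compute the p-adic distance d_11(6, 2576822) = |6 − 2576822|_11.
d_11(6, 2576822) = 1/161051

Step 1 — x − y = 6 − 2576822 = -2576816. Step 2 — v_11(-2576816) = 5 (factor: -2576816 = −(11^5 · 16); the sign does not affect v_p). Step 3 — |x − y|_11 = 11^{-5} = 1/161051.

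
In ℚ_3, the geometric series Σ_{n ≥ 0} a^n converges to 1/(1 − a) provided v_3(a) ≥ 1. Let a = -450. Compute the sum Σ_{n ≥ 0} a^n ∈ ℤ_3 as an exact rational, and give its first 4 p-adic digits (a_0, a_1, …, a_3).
Σ a^n = 1/(1 − a) = 1/451;  first 4 digits = (1, 0, 1, 1)

v_3(a) = 2 ≥ 1, so the series converges in ℤ_3 to 1/(1 − a) = 1/(1 − (-450)) = 1/451. Expand this rational in ℤ_3: compute digits iteratively via d_i = x_i mod 3, x_{i+1} = (x_i − d_i)/3. The first 4 digits are (1, 0, 1, 1).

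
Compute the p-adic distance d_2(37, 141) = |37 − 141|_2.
d_2(37, 141) = 1/8

Step 1 — x − y = 37 − 141 = -104. Step 2 — v_2(-104) = 3 (factor: -104 = −(2^3 · 13); the sign does not affect v_p). Step 3 — |x − y|_2 = 2^{-3} = 1/8.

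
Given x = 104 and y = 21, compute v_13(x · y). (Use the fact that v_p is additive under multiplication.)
v_13(2184) = 1

v_p(x) = 1 (factor: 104 = 13^1 · 8); v_p(y) = 0 (factor: 21 = 13^0 · 21). Additivity: v_p(xy) = v_p(x) + v_p(y) = 1 + 0 = 1. (Direct check: xy = 2184 = 13^1 · (168).)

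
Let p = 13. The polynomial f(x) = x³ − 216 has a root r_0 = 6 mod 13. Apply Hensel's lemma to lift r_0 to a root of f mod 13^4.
r_3 = 6 (mod 28561)

Hensel: r_{i+1} = r_i − f(r_i)/f′(r_i) mod 13^{i+2}, where f′(x) = 3x². Iterate:
  r_0 = 6 (mod 13)
  r_1 = 6 (mod 169)
  r_2 = 6 (mod 2197)
  r_3 = 6 (mod 28561)
Final: r = 6 with f(r) ≡ 0 mod 13^4.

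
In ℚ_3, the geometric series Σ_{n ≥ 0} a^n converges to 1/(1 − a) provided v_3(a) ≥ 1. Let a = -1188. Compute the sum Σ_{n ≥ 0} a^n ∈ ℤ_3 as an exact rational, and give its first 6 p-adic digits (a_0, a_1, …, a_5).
Σ a^n = 1/(1 − a) = 1/1189;  first 6 digits = (1, 0, 0, 1, 0, 1)

v_3(a) = 3 ≥ 1, so the series converges in ℤ_3 to 1/(1 − a) = 1/(1 − (-1188)) = 1/1189. Expand this rational in ℤ_3: compute digits iteratively via d_i = x_i mod 3, x_{i+1} = (x_i − d_i)/3. The first 6 digits are (1, 0, 0, 1, 0, 1).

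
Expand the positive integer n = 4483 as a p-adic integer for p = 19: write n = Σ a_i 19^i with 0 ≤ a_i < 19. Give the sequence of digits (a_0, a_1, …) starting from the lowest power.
(a_0, a_1, …) = (18, 7, 12)

Repeated division by 19 gives the digits low-to-high: 4483 = 18 + 7·19^1 + 12·19^2. Digit sequence: (18, 7, 12).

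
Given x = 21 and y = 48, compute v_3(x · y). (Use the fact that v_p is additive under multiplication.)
v_3(1008) = 2

v_p(x) = 1 (factor: 21 = 3^1 · 7); v_p(y) = 1 (factor: 48 = 3^1 · 16). Additivity: v_p(xy) = v_p(x) + v_p(y) = 1 + 1 = 2. (Direct check: xy = 1008 = 3^2 · (112).)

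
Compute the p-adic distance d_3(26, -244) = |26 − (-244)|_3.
d_3(26, -244) = 1/27

Step 1 — x − y = 26 − (-244) = 270. Step 2 — v_3(270) = 3 (factor: 270 = (3^3 · 10); the sign does not affect v_p). Step 3 — |x − y|_3 = 3^{-3} = 1/27.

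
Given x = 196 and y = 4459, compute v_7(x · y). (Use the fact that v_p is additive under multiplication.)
v_7(873964) = 5

v_p(x) = 2 (factor: 196 = 7^2 · 4); v_p(y) = 3 (factor: 4459 = 7^3 · 13). Additivity: v_p(xy) = v_p(x) + v_p(y) = 2 + 3 = 5. (Direct check: xy = 873964 = 7^5 · (52).)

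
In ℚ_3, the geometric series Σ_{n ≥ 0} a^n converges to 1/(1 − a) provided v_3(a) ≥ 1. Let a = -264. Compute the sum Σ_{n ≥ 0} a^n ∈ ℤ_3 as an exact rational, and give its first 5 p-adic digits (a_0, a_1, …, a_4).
Σ a^n = 1/(1 − a) = 1/265;  first 5 digits = (1, 2, 1, 2, 2)

v_3(a) = 1 ≥ 1, so the series converges in ℤ_3 to 1/(1 − a) = 1/(1 − (-264)) = 1/265. Expand this rational in ℤ_3: compute digits iteratively via d_i = x_i mod 3, x_{i+1} = (x_i − d_i)/3. The first 5 digits are (1, 2, 1, 2, 2).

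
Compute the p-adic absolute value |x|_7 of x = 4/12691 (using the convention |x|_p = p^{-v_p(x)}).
|4/12691|_7 = 343

Step 1 — compute v_7(x) by factoring powers of 7 out of the numerator and denominator: v_7(4/12691) = -3. Step 2 — apply |x|_p = p^{-v_p(x)} = 7^{3} = 343.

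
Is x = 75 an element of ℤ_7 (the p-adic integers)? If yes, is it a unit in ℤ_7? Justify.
x ∈ ℤ_7^× (unit); v_7(x) = 0

ℤ_7 = {x ∈ ℚ_7 : v_7(x) ≥ 0} and ℤ_7^× = {x ∈ ℤ_7 : v_7(x) = 0}. Here v_7(75) = v_7(num) − v_7(den) = 0; compare against these criteria.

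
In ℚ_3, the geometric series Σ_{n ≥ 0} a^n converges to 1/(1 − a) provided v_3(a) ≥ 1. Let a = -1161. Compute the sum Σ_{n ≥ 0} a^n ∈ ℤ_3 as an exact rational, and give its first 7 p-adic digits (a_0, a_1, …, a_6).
Σ a^n = 1/(1 − a) = 1/1162;  first 7 digits = (1, 0, 0, 2, 0, 1, 2)

v_3(a) = 3 ≥ 1, so the series converges in ℤ_3 to 1/(1 − a) = 1/(1 − (-1161)) = 1/1162. Expand this rational in ℤ_3: compute digits iteratively via d_i = x_i mod 3, x_{i+1} = (x_i − d_i)/3. The first 7 digits are (1, 0, 0, 2, 0, 1, 2).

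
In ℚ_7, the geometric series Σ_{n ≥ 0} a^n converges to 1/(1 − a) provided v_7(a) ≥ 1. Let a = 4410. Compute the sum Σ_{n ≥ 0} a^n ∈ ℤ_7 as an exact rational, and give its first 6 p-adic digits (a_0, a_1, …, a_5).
Σ a^n = 1/(1 − a) = -1/4409;  first 6 digits = (1, 0, 6, 5, 2, 2)

v_7(a) = 2 ≥ 1, so the series converges in ℤ_7 to 1/(1 − a) = 1/(1 − 4410) = -1/4409. Expand this rational in ℤ_7: compute digits iteratively via d_i = x_i mod 7, x_{i+1} = (x_i − d_i)/7. The first 6 digits are (1, 0, 6, 5, 2, 2).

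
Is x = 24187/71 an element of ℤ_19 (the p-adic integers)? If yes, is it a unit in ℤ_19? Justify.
x ∈ ℤ_19 but not a unit; v_19(x) = 2 > 0

ℤ_19 = {x ∈ ℚ_19 : v_19(x) ≥ 0} and ℤ_19^× = {x ∈ ℤ_19 : v_19(x) = 0}. Here v_19(24187/71) = v_19(num) − v_19(den) = 2; compare against these criteria.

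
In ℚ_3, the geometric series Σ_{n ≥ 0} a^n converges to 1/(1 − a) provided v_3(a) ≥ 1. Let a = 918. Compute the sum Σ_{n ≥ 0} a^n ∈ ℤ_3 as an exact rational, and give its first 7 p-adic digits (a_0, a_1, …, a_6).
Σ a^n = 1/(1 − a) = -1/917;  first 7 digits = (1, 0, 0, 1, 2, 0, 2)

v_3(a) = 3 ≥ 1, so the series converges in ℤ_3 to 1/(1 − a) = 1/(1 − 918) = -1/917. Expand this rational in ℤ_3: compute digits iteratively via d_i = x_i mod 3, x_{i+1} = (x_i − d_i)/3. The first 7 digits are (1, 0, 0, 1, 2, 0, 2).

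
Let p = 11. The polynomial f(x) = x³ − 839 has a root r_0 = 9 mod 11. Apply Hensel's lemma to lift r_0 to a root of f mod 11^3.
r_2 = 845 (mod 1331)

Hensel: r_{i+1} = r_i − f(r_i)/f′(r_i) mod 11^{i+2}, where f′(x) = 3x². Iterate:
  r_0 = 9 (mod 11)
  r_1 = 119 (mod 121)
  r_2 = 845 (mod 1331)
Final: r = 845 with f(r) ≡ 0 mod 11^3.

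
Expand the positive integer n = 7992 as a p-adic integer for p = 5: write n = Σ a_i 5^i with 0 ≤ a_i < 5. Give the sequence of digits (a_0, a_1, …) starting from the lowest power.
(a_0, a_1, …) = (2, 3, 4, 3, 2, 2)

Repeated division by 5 gives the digits low-to-high: 7992 = 2 + 3·5^1 + 4·5^2 + 3·5^3 + 2·5^4 + 2·5^5. Digit sequence: (2, 3, 4, 3, 2, 2).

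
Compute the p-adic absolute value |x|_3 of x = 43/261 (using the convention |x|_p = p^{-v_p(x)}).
|43/261|_3 = 9

Step 1 — compute v_3(x) by factoring powers of 3 out of the numerator and denominator: v_3(43/261) = -2. Step 2 — apply |x|_p = p^{-v_p(x)} = 3^{2} = 9.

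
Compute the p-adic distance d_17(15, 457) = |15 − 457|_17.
d_17(15, 457) = 1/17

Step 1 — x − y = 15 − 457 = -442. Step 2 — v_17(-442) = 1 (factor: -442 = −(17^1 · 26); the sign does not affect v_p). Step 3 — |x − y|_17 = 17^{-1} = 1/17.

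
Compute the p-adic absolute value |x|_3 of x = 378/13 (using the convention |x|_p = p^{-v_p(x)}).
|378/13|_3 = 1/27

Step 1 — compute v_3(x) by factoring powers of 3 out of the numerator and denominator: v_3(378/13) = 3. Step 2 — apply |x|_p = p^{-v_p(x)} = 3^{-3} = 1/27.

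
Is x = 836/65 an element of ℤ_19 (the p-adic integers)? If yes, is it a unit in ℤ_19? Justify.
x ∈ ℤ_19 but not a unit; v_19(x) = 1 > 0

ℤ_19 = {x ∈ ℚ_19 : v_19(x) ≥ 0} and ℤ_19^× = {x ∈ ℤ_19 : v_19(x) = 0}. Here v_19(836/65) = v_19(num) − v_19(den) = 1; compare against these criteria.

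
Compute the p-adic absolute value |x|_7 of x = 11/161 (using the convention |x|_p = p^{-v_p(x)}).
|11/161|_7 = 7

Step 1 — compute v_7(x) by factoring powers of 7 out of the numerator and denominator: v_7(11/161) = -1. Step 2 — apply |x|_p = p^{-v_p(x)} = 7^{1} = 7.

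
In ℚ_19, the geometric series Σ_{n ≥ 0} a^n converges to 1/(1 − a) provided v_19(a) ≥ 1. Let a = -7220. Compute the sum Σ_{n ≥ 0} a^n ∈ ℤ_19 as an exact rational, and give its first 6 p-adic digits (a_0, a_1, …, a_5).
Σ a^n = 1/(1 − a) = 1/7221;  first 6 digits = (1, 0, 18, 17, 0, 2)

v_19(a) = 2 ≥ 1, so the series converges in ℤ_19 to 1/(1 − a) = 1/(1 − (-7220)) = 1/7221. Expand this rational in ℤ_19: compute digits iteratively via d_i = x_i mod 19, x_{i+1} = (x_i − d_i)/19. The first 6 digits are (1, 0, 18, 17, 0, 2).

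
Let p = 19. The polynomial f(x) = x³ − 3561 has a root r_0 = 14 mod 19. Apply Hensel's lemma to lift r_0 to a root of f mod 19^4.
r_3 = 116522 (mod 130321)

Hensel: r_{i+1} = r_i − f(r_i)/f′(r_i) mod 19^{i+2}, where f′(x) = 3x². Iterate:
  r_0 = 14 (mod 19)
  r_1 = 280 (mod 361)
  r_2 = 6778 (mod 6859)
  r_3 = 116522 (mod 130321)
Final: r = 116522 with f(r) ≡ 0 mod 19^4.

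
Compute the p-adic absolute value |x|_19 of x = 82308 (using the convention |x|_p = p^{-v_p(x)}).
|82308|_19 = 1/6859

Step 1 — compute v_19(x) by factoring powers of 19 out of the numerator and denominator: v_19(82308) = 3. Step 2 — apply |x|_p = p^{-v_p(x)} = 19^{-3} = 1/6859.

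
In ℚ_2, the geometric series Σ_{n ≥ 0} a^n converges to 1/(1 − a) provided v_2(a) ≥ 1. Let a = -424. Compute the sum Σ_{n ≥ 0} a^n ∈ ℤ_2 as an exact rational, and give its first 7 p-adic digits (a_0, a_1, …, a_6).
Σ a^n = 1/(1 − a) = 1/425;  first 7 digits = (1, 0, 0, 1, 1, 0, 0)

v_2(a) = 3 ≥ 1, so the series converges in ℤ_2 to 1/(1 − a) = 1/(1 − (-424)) = 1/425. Expand this rational in ℤ_2: compute digits iteratively via d_i = x_i mod 2, x_{i+1} = (x_i − d_i)/2. The first 7 digits are (1, 0, 0, 1, 1, 0, 0).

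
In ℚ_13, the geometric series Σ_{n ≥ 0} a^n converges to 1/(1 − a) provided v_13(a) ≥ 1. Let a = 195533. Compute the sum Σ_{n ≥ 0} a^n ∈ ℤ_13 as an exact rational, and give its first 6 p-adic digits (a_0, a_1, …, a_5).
Σ a^n = 1/(1 − a) = -1/195532;  first 6 digits = (1, 0, 0, 11, 6, 0)

v_13(a) = 3 ≥ 1, so the series converges in ℤ_13 to 1/(1 − a) = 1/(1 − 195533) = -1/195532. Expand this rational in ℤ_13: compute digits iteratively via d_i = x_i mod 13, x_{i+1} = (x_i − d_i)/13. The first 6 digits are (1, 0, 0, 11, 6, 0).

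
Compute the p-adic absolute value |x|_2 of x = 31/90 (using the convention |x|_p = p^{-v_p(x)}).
|31/90|_2 = 2

Step 1 — compute v_2(x) by factoring powers of 2 out of the numerator and denominator: v_2(31/90) = -1. Step 2 — apply |x|_p = p^{-v_p(x)} = 2^{1} = 2.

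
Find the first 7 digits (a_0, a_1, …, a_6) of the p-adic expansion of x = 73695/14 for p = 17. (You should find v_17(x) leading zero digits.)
(a_0, …, a_6) = (0, 0, 0, 12, 3, 1, 6)

v_17(73695/14) = 3, so a_0 = ... = a_2 = 0. Factor out: x = 17^3 · u with u = 15/14 a unit in ℤ_17. Expand u iteratively via a_{v+i} = u_i mod 17, u_{i+1} = (u_i − a_{v+i})/17:
  u_0 = 15/14;  a_3 = 12;  u_1 = (u_0 − 12)/17 = -9/14
  u_1 = -9/14;  a_4 = 3;  u_2 = (u_1 − 3)/17 = -3/14
  u_2 = -3/14;  a_5 = 1;  u_3 = (u_2 − 1)/17 = -1/14
  u_3 = -1/14;  a_6 = 6;  u_4 = (u_3 − 6)/17 = -5/14
Digits: (0, 0, 0, 12, 3, 1, 6).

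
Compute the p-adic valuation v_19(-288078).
v_19(-288078) = 3

v_19(n) is the largest exponent k such that 19^k divides n. Factor out: -288078 = -19^3 · 42. (Sign doesn't affect v_p.) So v_19(-288078) = 3.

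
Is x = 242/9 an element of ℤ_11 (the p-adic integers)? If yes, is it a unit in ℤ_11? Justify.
x ∈ ℤ_11 but not a unit; v_11(x) = 2 > 0

ℤ_11 = {x ∈ ℚ_11 : v_11(x) ≥ 0} and ℤ_11^× = {x ∈ ℤ_11 : v_11(x) = 0}. Here v_11(242/9) = v_11(num) − v_11(den) = 2; compare against these criteria.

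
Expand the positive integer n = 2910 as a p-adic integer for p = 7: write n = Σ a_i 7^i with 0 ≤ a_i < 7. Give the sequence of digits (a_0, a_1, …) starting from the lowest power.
(a_0, a_1, …) = (5, 2, 3, 1, 1)

Repeated division by 7 gives the digits low-to-high: 2910 = 5 + 2·7^1 + 3·7^2 + 1·7^3 + 1·7^4. Digit sequence: (5, 2, 3, 1, 1).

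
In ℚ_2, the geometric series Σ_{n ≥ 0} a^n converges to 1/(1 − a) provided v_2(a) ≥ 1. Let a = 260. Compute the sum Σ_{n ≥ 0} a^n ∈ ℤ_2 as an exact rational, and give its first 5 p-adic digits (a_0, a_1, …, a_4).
Σ a^n = 1/(1 − a) = -1/259;  first 5 digits = (1, 0, 1, 0, 1)

v_2(a) = 2 ≥ 1, so the series converges in ℤ_2 to 1/(1 − a) = 1/(1 − 260) = -1/259. Expand this rational in ℤ_2: compute digits iteratively via d_i = x_i mod 2, x_{i+1} = (x_i − d_i)/2. The first 5 digits are (1, 0, 1, 0, 1).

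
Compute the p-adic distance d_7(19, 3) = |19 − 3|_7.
d_7(19, 3) = 1

Step 1 — x − y = 19 − 3 = 16. Step 2 — v_7(16) = 0 (factor: 16 = (7^0 · 16); the sign does not affect v_p). Step 3 — |x − y|_7 = 7^{0} = 1.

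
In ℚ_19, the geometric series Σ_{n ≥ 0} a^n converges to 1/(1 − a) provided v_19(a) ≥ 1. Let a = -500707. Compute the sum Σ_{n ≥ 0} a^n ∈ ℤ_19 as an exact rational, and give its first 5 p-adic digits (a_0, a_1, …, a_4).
Σ a^n = 1/(1 − a) = 1/500708;  first 5 digits = (1, 0, 0, 3, 15)

v_19(a) = 3 ≥ 1, so the series converges in ℤ_19 to 1/(1 − a) = 1/(1 − (-500707)) = 1/500708. Expand this rational in ℤ_19: compute digits iteratively via d_i = x_i mod 19, x_{i+1} = (x_i − d_i)/19. The first 5 digits are (1, 0, 0, 3, 15).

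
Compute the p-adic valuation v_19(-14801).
v_19(-14801) = 2

v_19(n) is the largest exponent k such that 19^k divides n. Factor out: -14801 = -19^2 · 41. (Sign doesn't affect v_p.) So v_19(-14801) = 2.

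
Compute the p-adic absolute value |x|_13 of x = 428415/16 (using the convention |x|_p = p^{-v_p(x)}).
|428415/16|_13 = 1/28561

Step 1 — compute v_13(x) by factoring powers of 13 out of the numerator and denominator: v_13(428415/16) = 4. Step 2 — apply |x|_p = p^{-v_p(x)} = 13^{-4} = 1/28561.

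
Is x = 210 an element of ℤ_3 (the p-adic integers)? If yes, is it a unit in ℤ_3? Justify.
x ∈ ℤ_3 but not a unit; v_3(x) = 1 > 0

ℤ_3 = {x ∈ ℚ_3 : v_3(x) ≥ 0} and ℤ_3^× = {x ∈ ℤ_3 : v_3(x) = 0}. Here v_3(210) = v_3(num) − v_3(den) = 1; compare against these criteria.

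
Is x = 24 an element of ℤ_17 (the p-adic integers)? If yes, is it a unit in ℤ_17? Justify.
x ∈ ℤ_17^× (unit); v_17(x) = 0

ℤ_17 = {x ∈ ℚ_17 : v_17(x) ≥ 0} and ℤ_17^× = {x ∈ ℤ_17 : v_17(x) = 0}. Here v_17(24) = v_17(num) − v_17(den) = 0; compare against these criteria.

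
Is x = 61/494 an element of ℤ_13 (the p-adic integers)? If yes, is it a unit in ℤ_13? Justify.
x ∉ ℤ_13 (v_13(x) = -1 < 0)

ℤ_13 = {x ∈ ℚ_13 : v_13(x) ≥ 0} and ℤ_13^× = {x ∈ ℤ_13 : v_13(x) = 0}. Here v_13(61/494) = v_13(num) − v_13(den) = -1; compare against these criteria.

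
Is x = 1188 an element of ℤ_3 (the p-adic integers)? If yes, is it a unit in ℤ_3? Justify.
x ∈ ℤ_3 but not a unit; v_3(x) = 3 > 0

ℤ_3 = {x ∈ ℚ_3 : v_3(x) ≥ 0} and ℤ_3^× = {x ∈ ℤ_3 : v_3(x) = 0}. Here v_3(1188) = v_3(num) − v_3(den) = 3; compare against these criteria.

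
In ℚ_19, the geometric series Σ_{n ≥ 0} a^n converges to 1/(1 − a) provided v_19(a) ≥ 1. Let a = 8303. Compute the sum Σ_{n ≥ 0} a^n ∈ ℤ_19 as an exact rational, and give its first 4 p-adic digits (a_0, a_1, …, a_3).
Σ a^n = 1/(1 − a) = -1/8302;  first 4 digits = (1, 0, 4, 1)

v_19(a) = 2 ≥ 1, so the series converges in ℤ_19 to 1/(1 − a) = 1/(1 − 8303) = -1/8302. Expand this rational in ℤ_19: compute digits iteratively via d_i = x_i mod 19, x_{i+1} = (x_i − d_i)/19. The first 4 digits are (1, 0, 4, 1).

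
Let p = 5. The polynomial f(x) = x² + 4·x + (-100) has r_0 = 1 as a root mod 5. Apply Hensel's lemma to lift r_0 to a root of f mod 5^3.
r_2 = 96 (mod 125)

Hensel: r_{i+1} = r_i − f(r_i)·(f′(r_i))^{-1} mod 5^{i+2}, f′(x) = 2x + 4. Iterate:
  r_0 = 1 (mod 5)
  r_1 = 21 (mod 25)
  r_2 = 96 (mod 125)
Final: r = 96 satisfies f(r) ≡ 0 mod 5^3.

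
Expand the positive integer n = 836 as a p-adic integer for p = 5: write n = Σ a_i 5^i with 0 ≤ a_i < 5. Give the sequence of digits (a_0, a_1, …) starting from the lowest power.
(a_0, a_1, …) = (1, 2, 3, 1, 1)

Repeated division by 5 gives the digits low-to-high: 836 = 1 + 2·5^1 + 3·5^2 + 1·5^3 + 1·5^4. Digit sequence: (1, 2, 3, 1, 1).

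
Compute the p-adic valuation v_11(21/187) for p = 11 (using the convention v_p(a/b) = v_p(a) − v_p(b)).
v_11(21/187) = -1

Factor powers of 11 from the numerator and denominator of the reduced fraction: 21 = 11^0 · 21 and 187 = 11^1 · 17. Apply v_p(a/b) = v_p(a) − v_p(b): v_11(21/187) = 0 − 1 = -1.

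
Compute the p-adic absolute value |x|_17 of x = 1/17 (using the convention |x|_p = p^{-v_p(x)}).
|1/17|_17 = 17

Step 1 — compute v_17(x) by factoring powers of 17 out of the numerator and denominator: v_17(1/17) = -1. Step 2 — apply |x|_p = p^{-v_p(x)} = 17^{1} = 17.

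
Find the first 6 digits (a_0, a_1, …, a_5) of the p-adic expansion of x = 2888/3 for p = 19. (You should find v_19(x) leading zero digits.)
(a_0, …, a_5) = (0, 0, 9, 6, 6, 6)

v_19(2888/3) = 2, so a_0 = ... = a_1 = 0. Factor out: x = 19^2 · u with u = 8/3 a unit in ℤ_19. Expand u iteratively via a_{v+i} = u_i mod 19, u_{i+1} = (u_i − a_{v+i})/19:
  u_0 = 8/3;  a_2 = 9;  u_1 = (u_0 − 9)/19 = -1/3
  u_1 = -1/3;  a_3 = 6;  u_2 = (u_1 − 6)/19 = -1/3
  u_2 = -1/3;  a_4 = 6;  u_3 = (u_2 − 6)/19 = -1/3
  u_3 = -1/3;  a_5 = 6;  u_4 = (u_3 − 6)/19 = -1/3
Digits: (0, 0, 9, 6, 6, 6).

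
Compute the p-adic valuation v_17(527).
v_17(527) = 1

v_17(n) is the largest exponent k such that 17^k divides n. Factor out: 527 = 17^1 · 31. (Sign doesn't affect v_p.) So v_17(527) = 1.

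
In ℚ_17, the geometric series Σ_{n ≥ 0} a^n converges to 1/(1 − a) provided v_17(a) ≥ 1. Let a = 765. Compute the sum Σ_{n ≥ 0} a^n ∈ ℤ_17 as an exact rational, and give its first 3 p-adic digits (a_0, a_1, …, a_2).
Σ a^n = 1/(1 − a) = -1/764;  first 3 digits = (1, 11, 4)

v_17(a) = 1 ≥ 1, so the series converges in ℤ_17 to 1/(1 − a) = 1/(1 − 765) = -1/764. Expand this rational in ℤ_17: compute digits iteratively via d_i = x_i mod 17, x_{i+1} = (x_i − d_i)/17. The first 3 digits are (1, 11, 4).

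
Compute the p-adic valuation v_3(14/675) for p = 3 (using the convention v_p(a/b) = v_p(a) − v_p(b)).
v_3(14/675) = -3

Factor powers of 3 from the numerator and denominator of the reduced fraction: 14 = 3^0 · 14 and 675 = 3^3 · 25. Apply v_p(a/b) = v_p(a) − v_p(b): v_3(14/675) = 0 − 3 = -3.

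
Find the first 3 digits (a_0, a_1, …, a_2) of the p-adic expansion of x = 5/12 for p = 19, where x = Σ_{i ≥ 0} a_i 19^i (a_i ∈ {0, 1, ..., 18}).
(a_0, …, a_2) = (2, 11, 1)

v_19(5/12) = 0 (numerator and denominator both coprime to 19), so x ∈ ℤ_19^×. Compute digits iteratively via a_i = x_i mod 19, x_{i+1} = (x_i − a_i)/19, with x_0 = x:
  x_0 = 5/12;  a_0 = 2;  x_1 = (x_0 − 2)/19 = -1/12
  x_1 = -1/12;  a_1 = 11;  x_2 = (x_1 − 11)/19 = -7/12
  x_2 = -7/12;  a_2 = 1;  x_3 = (x_2 − 1)/19 = -1/12
Digits: (2, 11, 1).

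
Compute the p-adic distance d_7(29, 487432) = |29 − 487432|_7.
d_7(29, 487432) = 1/16807

Step 1 — x − y = 29 − 487432 = -487403. Step 2 — v_7(-487403) = 5 (factor: -487403 = −(7^5 · 29); the sign does not affect v_p). Step 3 — |x − y|_7 = 7^{-5} = 1/16807.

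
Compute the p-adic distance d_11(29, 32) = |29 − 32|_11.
d_11(29, 32) = 1

Step 1 — x − y = 29 − 32 = -3. Step 2 — v_11(-3) = 0 (factor: -3 = −(11^0 · 3); the sign does not affect v_p). Step 3 — |x − y|_11 = 11^{0} = 1.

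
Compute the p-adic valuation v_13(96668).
v_13(96668) = 3

v_13(n) is the largest exponent k such that 13^k divides n. Factor out: 96668 = 13^3 · 44. (Sign doesn't affect v_p.) So v_13(96668) = 3.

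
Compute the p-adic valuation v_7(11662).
v_7(11662) = 3

v_7(n) is the largest exponent k such that 7^k divides n. Factor out: 11662 = 7^3 · 34. (Sign doesn't affect v_p.) So v_7(11662) = 3.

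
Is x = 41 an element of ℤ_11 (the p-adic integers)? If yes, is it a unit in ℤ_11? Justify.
x ∈ ℤ_11^× (unit); v_11(x) = 0

ℤ_11 = {x ∈ ℚ_11 : v_11(x) ≥ 0} and ℤ_11^× = {x ∈ ℤ_11 : v_11(x) = 0}. Here v_11(41) = v_11(num) − v_11(den) = 0; compare against these criteria.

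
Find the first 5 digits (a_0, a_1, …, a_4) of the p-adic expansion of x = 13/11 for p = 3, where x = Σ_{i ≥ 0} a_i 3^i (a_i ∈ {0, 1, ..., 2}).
(a_0, …, a_4) = (2, 0, 1, 1, 2)

v_3(13/11) = 0 (numerator and denominator both coprime to 3), so x ∈ ℤ_3^×. Compute digits iteratively via a_i = x_i mod 3, x_{i+1} = (x_i − a_i)/3, with x_0 = x:
  x_0 = 13/11;  a_0 = 2;  x_1 = (x_0 − 2)/3 = -3/11
  x_1 = -3/11;  a_1 = 0;  x_2 = (x_1 − 0)/3 = -1/11
  x_2 = -1/11;  a_2 = 1;  x_3 = (x_2 − 1)/3 = -4/11
  x_3 = -4/11;  a_3 = 1;  x_4 = (x_3 − 1)/3 = -5/11
  x_4 = -5/11;  a_4 = 2;  x_5 = (x_4 − 2)/3 = -9/11
Digits: (2, 0, 1, 1, 2).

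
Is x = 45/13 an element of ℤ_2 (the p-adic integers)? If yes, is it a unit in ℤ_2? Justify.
x ∈ ℤ_2^× (unit); v_2(x) = 0

ℤ_2 = {x ∈ ℚ_2 : v_2(x) ≥ 0} and ℤ_2^× = {x ∈ ℤ_2 : v_2(x) = 0}. Here v_2(45/13) = v_2(num) − v_2(den) = 0; compare against these criteria.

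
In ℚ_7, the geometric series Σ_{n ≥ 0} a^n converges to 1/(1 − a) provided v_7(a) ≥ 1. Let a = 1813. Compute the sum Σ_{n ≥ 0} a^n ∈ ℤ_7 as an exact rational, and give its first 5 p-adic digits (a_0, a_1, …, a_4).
Σ a^n = 1/(1 − a) = -1/1812;  first 5 digits = (1, 0, 2, 5, 4)

v_7(a) = 2 ≥ 1, so the series converges in ℤ_7 to 1/(1 − a) = 1/(1 − 1813) = -1/1812. Expand this rational in ℤ_7: compute digits iteratively via d_i = x_i mod 7, x_{i+1} = (x_i − d_i)/7. The first 5 digits are (1, 0, 2, 5, 4).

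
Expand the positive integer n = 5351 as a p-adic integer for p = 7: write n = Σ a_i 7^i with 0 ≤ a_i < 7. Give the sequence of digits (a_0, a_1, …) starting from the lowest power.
(a_0, a_1, …) = (3, 1, 4, 1, 2)

Repeated division by 7 gives the digits low-to-high: 5351 = 3 + 1·7^1 + 4·7^2 + 1·7^3 + 2·7^4. Digit sequence: (3, 1, 4, 1, 2).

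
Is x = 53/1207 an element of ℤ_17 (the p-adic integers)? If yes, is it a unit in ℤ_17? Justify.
x ∉ ℤ_17 (v_17(x) = -1 < 0)

ℤ_17 = {x ∈ ℚ_17 : v_17(x) ≥ 0} and ℤ_17^× = {x ∈ ℤ_17 : v_17(x) = 0}. Here v_17(53/1207) = v_17(num) − v_17(den) = -1; compare against these criteria.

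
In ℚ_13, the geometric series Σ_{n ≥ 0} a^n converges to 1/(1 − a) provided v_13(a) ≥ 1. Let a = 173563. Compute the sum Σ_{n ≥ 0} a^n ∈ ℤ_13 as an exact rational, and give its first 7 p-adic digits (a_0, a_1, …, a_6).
Σ a^n = 1/(1 − a) = -1/173562;  first 7 digits = (1, 0, 0, 1, 6, 0, 1)

v_13(a) = 3 ≥ 1, so the series converges in ℤ_13 to 1/(1 − a) = 1/(1 − 173563) = -1/173562. Expand this rational in ℤ_13: compute digits iteratively via d_i = x_i mod 13, x_{i+1} = (x_i − d_i)/13. The first 7 digits are (1, 0, 0, 1, 6, 0, 1).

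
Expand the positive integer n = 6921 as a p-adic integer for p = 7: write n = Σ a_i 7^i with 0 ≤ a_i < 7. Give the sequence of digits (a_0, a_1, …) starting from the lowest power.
(a_0, a_1, …) = (5, 1, 1, 6, 2)

Repeated division by 7 gives the digits low-to-high: 6921 = 5 + 1·7^1 + 1·7^2 + 6·7^3 + 2·7^4. Digit sequence: (5, 1, 1, 6, 2).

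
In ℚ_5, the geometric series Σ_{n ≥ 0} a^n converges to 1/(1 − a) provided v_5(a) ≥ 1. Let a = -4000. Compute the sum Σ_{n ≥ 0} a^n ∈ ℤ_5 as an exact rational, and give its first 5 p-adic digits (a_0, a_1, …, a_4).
Σ a^n = 1/(1 − a) = 1/4001;  first 5 digits = (1, 0, 0, 3, 3)

v_5(a) = 3 ≥ 1, so the series converges in ℤ_5 to 1/(1 − a) = 1/(1 − (-4000)) = 1/4001. Expand this rational in ℤ_5: compute digits iteratively via d_i = x_i mod 5, x_{i+1} = (x_i − d_i)/5. The first 5 digits are (1, 0, 0, 3, 3).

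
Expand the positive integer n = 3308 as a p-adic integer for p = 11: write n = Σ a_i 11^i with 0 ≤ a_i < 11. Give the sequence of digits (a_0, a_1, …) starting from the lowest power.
(a_0, a_1, …) = (8, 3, 5, 2)

Repeated division by 11 gives the digits low-to-high: 3308 = 8 + 3·11^1 + 5·11^2 + 2·11^3. Digit sequence: (8, 3, 5, 2).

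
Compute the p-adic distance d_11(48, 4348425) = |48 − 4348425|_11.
d_11(48, 4348425) = 1/161051

Step 1 — x − y = 48 − 4348425 = -4348377. Step 2 — v_11(-4348377) = 5 (factor: -4348377 = −(11^5 · 27); the sign does not affect v_p). Step 3 — |x − y|_11 = 11^{-5} = 1/161051.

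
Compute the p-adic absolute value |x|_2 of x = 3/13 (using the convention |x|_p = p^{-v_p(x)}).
|3/13|_2 = 1

Step 1 — compute v_2(x) by factoring powers of 2 out of the numerator and denominator: v_2(3/13) = 0. Step 2 — apply |x|_p = p^{-v_p(x)} = 2^{0} = 1.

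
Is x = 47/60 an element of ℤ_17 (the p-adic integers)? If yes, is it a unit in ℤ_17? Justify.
x ∈ ℤ_17^× (unit); v_17(x) = 0

ℤ_17 = {x ∈ ℚ_17 : v_17(x) ≥ 0} and ℤ_17^× = {x ∈ ℤ_17 : v_17(x) = 0}. Here v_17(47/60) = v_17(num) − v_17(den) = 0; compare against these criteria.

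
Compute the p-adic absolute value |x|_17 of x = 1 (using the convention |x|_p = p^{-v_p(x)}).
|1|_17 = 1

Step 1 — compute v_17(x) by factoring powers of 17 out of the numerator and denominator: v_17(1) = 0. Step 2 — apply |x|_p = p^{-v_p(x)} = 17^{0} = 1.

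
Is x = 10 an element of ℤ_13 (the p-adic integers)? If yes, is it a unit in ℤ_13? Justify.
x ∈ ℤ_13^× (unit); v_13(x) = 0

ℤ_13 = {x ∈ ℚ_13 : v_13(x) ≥ 0} and ℤ_13^× = {x ∈ ℤ_13 : v_13(x) = 0}. Here v_13(10) = v_13(num) − v_13(den) = 0; compare against these criteria.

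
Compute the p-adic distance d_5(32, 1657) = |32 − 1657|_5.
d_5(32, 1657) = 1/125

Step 1 — x − y = 32 − 1657 = -1625. Step 2 — v_5(-1625) = 3 (factor: -1625 = −(5^3 · 13); the sign does not affect v_p). Step 3 — |x − y|_5 = 5^{-3} = 1/125.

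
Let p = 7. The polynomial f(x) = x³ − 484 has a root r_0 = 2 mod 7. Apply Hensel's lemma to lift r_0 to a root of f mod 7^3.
r_2 = 303 (mod 343)

Hensel: r_{i+1} = r_i − f(r_i)/f′(r_i) mod 7^{i+2}, where f′(x) = 3x². Iterate:
  r_0 = 2 (mod 7)
  r_1 = 9 (mod 49)
  r_2 = 303 (mod 343)
Final: r = 303 with f(r) ≡ 0 mod 7^3.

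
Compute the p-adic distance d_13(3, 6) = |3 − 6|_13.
d_13(3, 6) = 1

Step 1 — x − y = 3 − 6 = -3. Step 2 — v_13(-3) = 0 (factor: -3 = −(13^0 · 3); the sign does not affect v_p). Step 3 — |x − y|_13 = 13^{0} = 1.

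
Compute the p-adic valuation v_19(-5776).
v_19(-5776) = 2

v_19(n) is the largest exponent k such that 19^k divides n. Factor out: -5776 = -19^2 · 16. (Sign doesn't affect v_p.) So v_19(-5776) = 2.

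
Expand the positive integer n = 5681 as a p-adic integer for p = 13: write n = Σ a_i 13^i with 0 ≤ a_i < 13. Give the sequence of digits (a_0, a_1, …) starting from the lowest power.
(a_0, a_1, …) = (0, 8, 7, 2)

Repeated division by 13 gives the digits low-to-high: 5681 = 8·13^1 + 7·13^2 + 2·13^3. Digit sequence: (0, 8, 7, 2).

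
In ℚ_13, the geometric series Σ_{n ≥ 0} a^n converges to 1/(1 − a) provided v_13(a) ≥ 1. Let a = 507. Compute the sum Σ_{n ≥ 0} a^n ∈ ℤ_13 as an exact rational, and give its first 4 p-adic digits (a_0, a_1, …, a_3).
Σ a^n = 1/(1 − a) = -1/506;  first 4 digits = (1, 0, 3, 0)

v_13(a) = 2 ≥ 1, so the series converges in ℤ_13 to 1/(1 − a) = 1/(1 − 507) = -1/506. Expand this rational in ℤ_13: compute digits iteratively via d_i = x_i mod 13, x_{i+1} = (x_i − d_i)/13. The first 4 digits are (1, 0, 3, 0).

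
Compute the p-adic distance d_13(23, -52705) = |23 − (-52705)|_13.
d_13(23, -52705) = 1/2197

Step 1 — x − y = 23 − (-52705) = 52728. Step 2 — v_13(52728) = 3 (factor: 52728 = (13^3 · 24); the sign does not affect v_p). Step 3 — |x − y|_13 = 13^{-3} = 1/2197.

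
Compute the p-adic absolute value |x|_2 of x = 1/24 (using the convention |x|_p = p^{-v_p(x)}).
|1/24|_2 = 8

Step 1 — compute v_2(x) by factoring powers of 2 out of the numerator and denominator: v_2(1/24) = -3. Step 2 — apply |x|_p = p^{-v_p(x)} = 2^{3} = 8.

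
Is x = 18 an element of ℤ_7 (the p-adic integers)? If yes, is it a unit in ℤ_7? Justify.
x ∈ ℤ_7^× (unit); v_7(x) = 0

ℤ_7 = {x ∈ ℚ_7 : v_7(x) ≥ 0} and ℤ_7^× = {x ∈ ℤ_7 : v_7(x) = 0}. Here v_7(18) = v_7(num) − v_7(den) = 0; compare against these criteria.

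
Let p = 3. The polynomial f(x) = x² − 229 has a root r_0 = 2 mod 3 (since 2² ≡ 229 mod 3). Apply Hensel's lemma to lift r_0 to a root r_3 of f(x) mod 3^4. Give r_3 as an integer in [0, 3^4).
r_3 = 38 (mod 81)

Hensel's recurrence: r_{i+1} = r_i − f(r_i)·(f′(r_i))^{-1} mod 3^{i+2}, with f′(x) = 2x. Iterate:
  r_0 = 2 (mod 3)
  r_1 = 2 (mod 9)
  r_2 = 11 (mod 27)
  r_3 = 38 (mod 81)
Final: r_3 = 38, and one checks f(r_3) ≡ 0 mod 3^4.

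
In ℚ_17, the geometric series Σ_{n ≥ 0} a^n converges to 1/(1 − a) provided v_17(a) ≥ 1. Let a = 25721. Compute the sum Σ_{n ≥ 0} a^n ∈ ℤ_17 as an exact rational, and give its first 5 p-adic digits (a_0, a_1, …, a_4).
Σ a^n = 1/(1 − a) = -1/25720;  first 5 digits = (1, 0, 4, 5, 16)

v_17(a) = 2 ≥ 1, so the series converges in ℤ_17 to 1/(1 − a) = 1/(1 − 25721) = -1/25720. Expand this rational in ℤ_17: compute digits iteratively via d_i = x_i mod 17, x_{i+1} = (x_i − d_i)/17. The first 5 digits are (1, 0, 4, 5, 16).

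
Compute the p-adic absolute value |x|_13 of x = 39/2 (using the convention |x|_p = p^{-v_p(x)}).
|39/2|_13 = 1/13

Step 1 — compute v_13(x) by factoring powers of 13 out of the numerator and denominator: v_13(39/2) = 1. Step 2 — apply |x|_p = p^{-v_p(x)} = 13^{-1} = 1/13.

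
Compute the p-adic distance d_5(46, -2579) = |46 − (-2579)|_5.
d_5(46, -2579) = 1/125

Step 1 — x − y = 46 − (-2579) = 2625. Step 2 — v_5(2625) = 3 (factor: 2625 = (5^3 · 21); the sign does not affect v_p). Step 3 — |x − y|_5 = 5^{-3} = 1/125.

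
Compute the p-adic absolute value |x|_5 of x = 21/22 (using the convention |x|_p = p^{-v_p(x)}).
|21/22|_5 = 1

Step 1 — compute v_5(x) by factoring powers of 5 out of the numerator and denominator: v_5(21/22) = 0. Step 2 — apply |x|_p = p^{-v_p(x)} = 5^{0} = 1.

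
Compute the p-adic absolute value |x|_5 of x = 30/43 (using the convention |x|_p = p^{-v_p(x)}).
|30/43|_5 = 1/5

Step 1 — compute v_5(x) by factoring powers of 5 out of the numerator and denominator: v_5(30/43) = 1. Step 2 — apply |x|_p = p^{-v_p(x)} = 5^{-1} = 1/5.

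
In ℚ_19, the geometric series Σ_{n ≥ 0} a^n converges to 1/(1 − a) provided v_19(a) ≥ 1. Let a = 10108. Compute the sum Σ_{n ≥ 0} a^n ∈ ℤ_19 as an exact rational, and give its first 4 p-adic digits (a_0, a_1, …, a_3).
Σ a^n = 1/(1 − a) = -1/10107;  first 4 digits = (1, 0, 9, 1)

v_19(a) = 2 ≥ 1, so the series converges in ℤ_19 to 1/(1 − a) = 1/(1 − 10108) = -1/10107. Expand this rational in ℤ_19: compute digits iteratively via d_i = x_i mod 19, x_{i+1} = (x_i − d_i)/19. The first 4 digits are (1, 0, 9, 1).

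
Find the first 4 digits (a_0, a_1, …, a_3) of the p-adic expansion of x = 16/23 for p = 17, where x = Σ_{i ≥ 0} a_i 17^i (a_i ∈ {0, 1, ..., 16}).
(a_0, …, a_3) = (14, 14, 8, 15)

v_17(16/23) = 0 (numerator and denominator both coprime to 17), so x ∈ ℤ_17^×. Compute digits iteratively via a_i = x_i mod 17, x_{i+1} = (x_i − a_i)/17, with x_0 = x:
  x_0 = 16/23;  a_0 = 14;  x_1 = (x_0 − 14)/17 = -18/23
  x_1 = -18/23;  a_1 = 14;  x_2 = (x_1 − 14)/17 = -20/23
  x_2 = -20/23;  a_2 = 8;  x_3 = (x_2 − 8)/17 = -12/23
  x_3 = -12/23;  a_3 = 15;  x_4 = (x_3 − 15)/17 = -21/23
Digits: (14, 14, 8, 15).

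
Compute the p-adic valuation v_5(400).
v_5(400) = 2

v_5(n) is the largest exponent k such that 5^k divides n. Factor out: 400 = 5^2 · 16. (Sign doesn't affect v_p.) So v_5(400) = 2.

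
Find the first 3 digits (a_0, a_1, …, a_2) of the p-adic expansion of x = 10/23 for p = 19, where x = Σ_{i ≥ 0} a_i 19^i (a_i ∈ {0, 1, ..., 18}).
(a_0, …, a_2) = (12, 6, 17)

v_19(10/23) = 0 (numerator and denominator both coprime to 19), so x ∈ ℤ_19^×. Compute digits iteratively via a_i = x_i mod 19, x_{i+1} = (x_i − a_i)/19, with x_0 = x:
  x_0 = 10/23;  a_0 = 12;  x_1 = (x_0 − 12)/19 = -14/23
  x_1 = -14/23;  a_1 = 6;  x_2 = (x_1 − 6)/19 = -8/23
  x_2 = -8/23;  a_2 = 17;  x_3 = (x_2 − 17)/19 = -21/23
Digits: (12, 6, 17).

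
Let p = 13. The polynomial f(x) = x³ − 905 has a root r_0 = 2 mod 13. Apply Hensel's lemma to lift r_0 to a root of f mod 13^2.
r_1 = 119 (mod 169)

Hensel: r_{i+1} = r_i − f(r_i)/f′(r_i) mod 13^{i+2}, where f′(x) = 3x². Iterate:
  r_0 = 2 (mod 13)
  r_1 = 119 (mod 169)
Final: r = 119 with f(r) ≡ 0 mod 13^2.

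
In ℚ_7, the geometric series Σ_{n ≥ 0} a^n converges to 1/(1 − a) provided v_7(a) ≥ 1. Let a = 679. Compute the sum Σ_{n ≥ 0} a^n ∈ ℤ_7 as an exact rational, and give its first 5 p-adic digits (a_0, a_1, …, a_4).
Σ a^n = 1/(1 − a) = -1/678;  first 5 digits = (1, 6, 0, 1, 4)

v_7(a) = 1 ≥ 1, so the series converges in ℤ_7 to 1/(1 − a) = 1/(1 − 679) = -1/678. Expand this rational in ℤ_7: compute digits iteratively via d_i = x_i mod 7, x_{i+1} = (x_i − d_i)/7. The first 5 digits are (1, 6, 0, 1, 4).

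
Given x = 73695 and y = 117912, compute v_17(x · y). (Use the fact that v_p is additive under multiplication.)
v_17(8689524840) = 6

v_p(x) = 3 (factor: 73695 = 17^3 · 15); v_p(y) = 3 (factor: 117912 = 17^3 · 24). Additivity: v_p(xy) = v_p(x) + v_p(y) = 3 + 3 = 6. (Direct check: xy = 8689524840 = 17^6 · (360).)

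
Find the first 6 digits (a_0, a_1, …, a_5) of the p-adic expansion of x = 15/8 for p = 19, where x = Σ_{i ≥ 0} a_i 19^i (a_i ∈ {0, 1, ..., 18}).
(a_0, …, a_5) = (9, 2, 7, 2, 7, 2)

v_19(15/8) = 0 (numerator and denominator both coprime to 19), so x ∈ ℤ_19^×. Compute digits iteratively via a_i = x_i mod 19, x_{i+1} = (x_i − a_i)/19, with x_0 = x:
  x_0 = 15/8;  a_0 = 9;  x_1 = (x_0 − 9)/19 = -3/8
  x_1 = -3/8;  a_1 = 2;  x_2 = (x_1 − 2)/19 = -1/8
  x_2 = -1/8;  a_2 = 7;  x_3 = (x_2 − 7)/19 = -3/8
  x_3 = -3/8;  a_3 = 2;  x_4 = (x_3 − 2)/19 = -1/8
  x_4 = -1/8;  a_4 = 7;  x_5 = (x_4 − 7)/19 = -3/8
  x_5 = -3/8;  a_5 = 2;  x_6 = (x_5 − 2)/19 = -1/8
Digits: (9, 2, 7, 2, 7, 2).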